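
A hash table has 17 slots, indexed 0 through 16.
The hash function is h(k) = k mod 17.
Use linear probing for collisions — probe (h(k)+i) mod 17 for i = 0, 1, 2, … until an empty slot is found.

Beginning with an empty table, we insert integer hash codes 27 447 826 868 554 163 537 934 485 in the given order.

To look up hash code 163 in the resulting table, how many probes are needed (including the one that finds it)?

27 hashes to 10; slot 10 is free => place at 10.
447 hashes to 5; slot 5 is free => place at 5.
826 hashes to 10; 10 taken => place at 11.
868 hashes to 1; slot 1 is free => place at 1.
554 hashes to 10; 10,11 taken => place at 12.
163 hashes to 10; 10,11,12 taken => place at 13.
537 hashes to 10; 10,11,12,13 taken => place at 14.
934 hashes to 16; slot 16 is free => place at 16.
485 hashes to 9; slot 9 is free => place at 9.
Table: [∅, 868, ∅, ∅, ∅, 447, ∅, ∅, ∅, 485, 27, 826, 554, 163, 537, ∅, 934]
Lookup 163: h=10, probe 10,11,12,13 → found at 13.

4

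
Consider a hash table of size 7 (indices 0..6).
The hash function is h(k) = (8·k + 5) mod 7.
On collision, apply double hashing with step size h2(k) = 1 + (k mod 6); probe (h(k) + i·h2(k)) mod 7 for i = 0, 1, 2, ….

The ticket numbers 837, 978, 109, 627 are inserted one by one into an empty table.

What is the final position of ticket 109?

4

Insert 837: h=2, slot 2 empty => index 2.
Insert 978: h=3, slot 3 empty => index 3.
Insert 109: h=2, h2=2, slot 2 occupied => index 4.
Insert 627: h=2, h2=4, slot 2 occupied => index 6.
Table: [—, —, 837, 978, 109, —, 627]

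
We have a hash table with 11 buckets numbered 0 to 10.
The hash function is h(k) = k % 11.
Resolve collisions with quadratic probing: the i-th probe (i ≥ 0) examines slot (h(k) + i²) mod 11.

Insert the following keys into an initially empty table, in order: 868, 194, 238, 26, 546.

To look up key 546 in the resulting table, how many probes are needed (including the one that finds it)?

3

Insert 868: h=10, slot 10 empty → index 10.
Insert 194: h=7, slot 7 empty → index 7.
Insert 238: h=7, slot 7 occupied → index 8.
Insert 26: h=4, slot 4 empty → index 4.
Insert 546: h=7, slots 7,8 occupied → index 0.
Table: [546, —, —, —, 26, —, —, 194, 238, —, 868]
Lookup 546: h=7, probe 7,8,0 → found at 0.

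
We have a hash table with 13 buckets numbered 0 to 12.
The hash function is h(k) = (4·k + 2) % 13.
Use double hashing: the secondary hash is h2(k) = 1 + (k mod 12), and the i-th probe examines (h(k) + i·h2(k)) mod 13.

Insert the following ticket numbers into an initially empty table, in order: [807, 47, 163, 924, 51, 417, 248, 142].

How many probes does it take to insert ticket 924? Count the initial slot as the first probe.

2

Insert 807: h=6, slot 6 empty -> index 6.
Insert 47: h=8, slot 8 empty -> index 8.
Insert 163: h=4, slot 4 empty -> index 4.
Insert 924: h=6, h2=1, slot 6 occupied -> index 7.
Insert 51: h=11, slot 11 empty -> index 11.
Insert 417: h=6, h2=10, slot 6 occupied -> index 3.
Insert 248: h=6, h2=9, slot 6 occupied -> index 2.
Insert 142: h=11, h2=11, slot 11 occupied -> index 9.
Table: [_, _, 248, 417, 163, _, 807, 924, 47, 142, _, 51, _]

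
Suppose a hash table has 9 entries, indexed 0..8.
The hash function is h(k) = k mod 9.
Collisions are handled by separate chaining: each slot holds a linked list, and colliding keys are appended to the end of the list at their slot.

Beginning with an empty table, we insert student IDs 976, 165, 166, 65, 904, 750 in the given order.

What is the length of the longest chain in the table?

3

976 -> bucket 4
165 -> bucket 3
166 -> bucket 4 (collision)
65 -> bucket 2
904 -> bucket 4 (collision)
750 -> bucket 3 (collision)
Final buckets:
0: -
1: -
2: 65
3: 165 -> 750
4: 976 -> 166 -> 904
5: -
6: -
7: -
8: -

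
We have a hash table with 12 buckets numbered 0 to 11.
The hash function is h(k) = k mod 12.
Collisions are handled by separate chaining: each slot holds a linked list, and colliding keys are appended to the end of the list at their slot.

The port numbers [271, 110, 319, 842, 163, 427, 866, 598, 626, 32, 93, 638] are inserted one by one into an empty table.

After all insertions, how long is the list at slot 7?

271 → bucket 7
110 → bucket 2
319 → bucket 7 (collision)
842 → bucket 2 (collision)
163 → bucket 7 (collision)
427 → bucket 7 (collision)
866 → bucket 2 (collision)
598 → bucket 10
626 → bucket 2 (collision)
32 → bucket 8
93 → bucket 9
638 → bucket 2 (collision)
Final buckets:
0: _
1: _
2: 110 -> 842 -> 866 -> 626 -> 638
3: _
4: _
5: _
6: _
7: 271 -> 319 -> 163 -> 427
8: 32
9: 93
10: 598
11: _

4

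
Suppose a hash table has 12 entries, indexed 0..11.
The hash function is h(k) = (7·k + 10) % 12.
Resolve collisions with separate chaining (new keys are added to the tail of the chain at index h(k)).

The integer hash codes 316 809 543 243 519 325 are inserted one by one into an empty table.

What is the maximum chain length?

316 → bucket 2
809 → bucket 9
543 → bucket 7
243 → bucket 7 (collision)
519 → bucket 7 (collision)
325 → bucket 5
Final buckets:
0: .
1: .
2: 316
3: .
4: .
5: 325
6: .
7: 543 -> 243 -> 519
8: .
9: 809
10: .
11: .

3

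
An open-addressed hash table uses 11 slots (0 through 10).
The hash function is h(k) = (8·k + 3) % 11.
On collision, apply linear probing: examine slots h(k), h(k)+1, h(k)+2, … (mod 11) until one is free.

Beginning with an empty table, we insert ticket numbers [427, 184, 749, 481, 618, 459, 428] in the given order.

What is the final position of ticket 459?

3

427 hashes to 9; slot 9 is free -> place at 9.
184 hashes to 1; slot 1 is free -> place at 1.
749 hashes to 0; slot 0 is free -> place at 0.
481 hashes to 1; 1 taken -> place at 2.
618 hashes to 8; slot 8 is free -> place at 8.
459 hashes to 1; 1,2 taken -> place at 3.
428 hashes to 6; slot 6 is free -> place at 6.
Table: [749, 184, 481, 459, —, —, 428, —, 618, 427, —]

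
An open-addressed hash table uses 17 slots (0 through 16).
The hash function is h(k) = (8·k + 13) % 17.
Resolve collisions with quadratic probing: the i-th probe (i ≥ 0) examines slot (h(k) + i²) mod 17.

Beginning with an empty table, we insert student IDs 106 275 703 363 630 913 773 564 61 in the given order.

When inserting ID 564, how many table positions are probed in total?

4

106 hashes to 11; slot 11 is free -> place at 11.
275 hashes to 3; slot 3 is free -> place at 3.
703 hashes to 10; slot 10 is free -> place at 10.
363 hashes to 10; 10,11 taken -> place at 14.
630 hashes to 4; slot 4 is free -> place at 4.
913 hashes to 7; slot 7 is free -> place at 7.
773 hashes to 9; slot 9 is free -> place at 9.
564 hashes to 3; 3,4,7 taken -> place at 12.
61 hashes to 8; slot 8 is free -> place at 8.
Table: [-, -, -, 275, 630, -, -, 913, 61, 773, 703, 106, 564, -, 363, -, -]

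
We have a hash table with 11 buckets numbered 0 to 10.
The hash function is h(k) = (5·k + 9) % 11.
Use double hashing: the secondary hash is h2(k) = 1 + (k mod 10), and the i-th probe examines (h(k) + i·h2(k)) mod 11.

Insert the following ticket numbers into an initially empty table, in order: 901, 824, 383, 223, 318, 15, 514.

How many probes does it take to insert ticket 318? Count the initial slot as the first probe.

3

Insert 901: h=4, slot 4 empty → index 4.
Insert 824: h=4, h2=5, slot 4 occupied → index 9.
Insert 383: h=10, slot 10 empty → index 10.
Insert 223: h=2, slot 2 empty → index 2.
Insert 318: h=4, h2=9, slots 4,2 occupied → index 0.
Insert 15: h=7, slot 7 empty → index 7.
Insert 514: h=5, slot 5 empty → index 5.
Table: [318, -, 223, -, 901, 514, -, 15, -, 824, 383]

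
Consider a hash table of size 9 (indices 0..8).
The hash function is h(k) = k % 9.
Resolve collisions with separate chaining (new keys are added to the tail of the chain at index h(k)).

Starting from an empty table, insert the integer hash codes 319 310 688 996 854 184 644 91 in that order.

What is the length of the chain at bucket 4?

Insert 319: h=4, bucket 4 empty -> new chain.
Insert 310: h=4, bucket 4 nonempty -> append to chain.
Insert 688: h=4, bucket 4 nonempty -> append to chain.
Insert 996: h=6, bucket 6 empty -> new chain.
Insert 854: h=8, bucket 8 empty -> new chain.
Insert 184: h=4, bucket 4 nonempty -> append to chain.
Insert 644: h=5, bucket 5 empty -> new chain.
Insert 91: h=1, bucket 1 empty -> new chain.
Final buckets:
0: ∅
1: 91
2: ∅
3: ∅
4: 319 -> 310 -> 688 -> 184
5: 644
6: 996
7: ∅
8: 854

4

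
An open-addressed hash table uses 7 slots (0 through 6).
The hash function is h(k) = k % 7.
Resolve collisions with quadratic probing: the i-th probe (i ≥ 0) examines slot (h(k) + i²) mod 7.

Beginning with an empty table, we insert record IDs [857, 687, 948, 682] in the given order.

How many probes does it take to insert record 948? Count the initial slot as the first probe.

2

857 hashes to 3; slot 3 is free -> place at 3.
687 hashes to 1; slot 1 is free -> place at 1.
948 hashes to 3; 3 taken -> place at 4.
682 hashes to 3; 3,4 taken -> place at 0.
Table: [682, 687, —, 857, 948, —, —]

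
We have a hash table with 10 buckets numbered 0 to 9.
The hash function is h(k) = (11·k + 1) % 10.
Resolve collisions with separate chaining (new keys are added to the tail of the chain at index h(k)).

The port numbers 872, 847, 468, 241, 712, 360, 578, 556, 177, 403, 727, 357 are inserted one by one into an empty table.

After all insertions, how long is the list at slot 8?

Insert 872: h=3, bucket 3 empty -> new chain.
Insert 847: h=8, bucket 8 empty -> new chain.
Insert 468: h=9, bucket 9 empty -> new chain.
Insert 241: h=2, bucket 2 empty -> new chain.
Insert 712: h=3, bucket 3 nonempty -> append to chain.
Insert 360: h=1, bucket 1 empty -> new chain.
Insert 578: h=9, bucket 9 nonempty -> append to chain.
Insert 556: h=7, bucket 7 empty -> new chain.
Insert 177: h=8, bucket 8 nonempty -> append to chain.
Insert 403: h=4, bucket 4 empty -> new chain.
Insert 727: h=8, bucket 8 nonempty -> append to chain.
Insert 357: h=8, bucket 8 nonempty -> append to chain.
Final buckets:
0: ∅
1: 360
2: 241
3: 872 -> 712
4: 403
5: ∅
6: ∅
7: 556
8: 847 -> 177 -> 727 -> 357
9: 468 -> 578

4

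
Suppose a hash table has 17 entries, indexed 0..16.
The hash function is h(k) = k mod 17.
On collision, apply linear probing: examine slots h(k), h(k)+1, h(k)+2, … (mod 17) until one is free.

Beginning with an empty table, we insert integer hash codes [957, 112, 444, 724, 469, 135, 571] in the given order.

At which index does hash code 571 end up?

13

957 hashes to 5; slot 5 is free => place at 5.
112 hashes to 10; slot 10 is free => place at 10.
444 hashes to 2; slot 2 is free => place at 2.
724 hashes to 10; 10 taken => place at 11.
469 hashes to 10; 10,11 taken => place at 12.
135 hashes to 16; slot 16 is free => place at 16.
571 hashes to 10; 10,11,12 taken => place at 13.
Table: [., ., 444, ., ., 957, ., ., ., ., 112, 724, 469, 571, ., ., 135]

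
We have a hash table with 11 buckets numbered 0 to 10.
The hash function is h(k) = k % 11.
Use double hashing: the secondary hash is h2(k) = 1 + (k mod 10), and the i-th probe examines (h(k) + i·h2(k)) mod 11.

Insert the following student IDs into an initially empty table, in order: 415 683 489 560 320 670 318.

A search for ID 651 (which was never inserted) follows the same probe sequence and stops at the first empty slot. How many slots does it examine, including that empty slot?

415: h=8 => slot 8
683: h=1 => slot 1
489: h=5 => slot 5
560: h=10 => slot 10
320: h=1, h2=1, probe 1,2 => slot 2
670: h=10, h2=1, probe 10,0 => slot 0
318: h=10, h2=9, probe 10,8,6 => slot 6
Table: [670, 683, 320, ∅, ∅, 489, 318, ∅, 415, ∅, 560]
Lookup 651: h=2, h2=2, probe 2,4 → slot 4 empty, not found.

2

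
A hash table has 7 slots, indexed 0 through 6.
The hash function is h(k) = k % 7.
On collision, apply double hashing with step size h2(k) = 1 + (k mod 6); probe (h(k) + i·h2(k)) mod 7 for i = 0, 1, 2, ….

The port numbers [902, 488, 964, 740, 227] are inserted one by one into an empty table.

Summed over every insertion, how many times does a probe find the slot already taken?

3

902: h=6 -> slot 6
488: h=5 -> slot 5
964: h=5, h2=5, probe 5,3 -> slot 3
740: h=5, h2=3, probe 5,1 -> slot 1
227: h=3, h2=6, probe 3,2 -> slot 2
Table: [_, 740, 227, 964, _, 488, 902]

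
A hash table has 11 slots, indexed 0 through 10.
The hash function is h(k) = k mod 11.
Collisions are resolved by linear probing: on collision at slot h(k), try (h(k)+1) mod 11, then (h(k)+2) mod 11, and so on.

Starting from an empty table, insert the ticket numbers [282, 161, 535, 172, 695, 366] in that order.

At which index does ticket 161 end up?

Insert 282: h=7, slot 7 empty -> index 7.
Insert 161: h=7, slot 7 occupied -> index 8.
Insert 535: h=7, slots 7,8 occupied -> index 9.
Insert 172: h=7, slots 7,8,9 occupied -> index 10.
Insert 695: h=2, slot 2 empty -> index 2.
Insert 366: h=3, slot 3 empty -> index 3.
Table: [—, —, 695, 366, —, —, —, 282, 161, 535, 172]

8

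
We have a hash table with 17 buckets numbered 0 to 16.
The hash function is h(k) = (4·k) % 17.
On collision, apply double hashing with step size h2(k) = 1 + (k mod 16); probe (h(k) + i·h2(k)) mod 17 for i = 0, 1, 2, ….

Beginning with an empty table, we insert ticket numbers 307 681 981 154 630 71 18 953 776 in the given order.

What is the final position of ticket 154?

Insert 307: h=4, slot 4 empty => index 4.
Insert 681: h=4, h2=10, slot 4 occupied => index 14.
Insert 981: h=14, h2=6, slot 14 occupied => index 3.
Insert 154: h=4, h2=11, slot 4 occupied => index 15.
Insert 630: h=4, h2=7, slot 4 occupied => index 11.
Insert 71: h=12, slot 12 empty => index 12.
Insert 18: h=4, h2=3, slot 4 occupied => index 7.
Insert 953: h=4, h2=10, slots 4,14,7 occupied => index 0.
Insert 776: h=10, slot 10 empty => index 10.
Table: [953, _, _, 981, 307, _, _, 18, _, _, 776, 630, 71, _, 681, 154, _]

15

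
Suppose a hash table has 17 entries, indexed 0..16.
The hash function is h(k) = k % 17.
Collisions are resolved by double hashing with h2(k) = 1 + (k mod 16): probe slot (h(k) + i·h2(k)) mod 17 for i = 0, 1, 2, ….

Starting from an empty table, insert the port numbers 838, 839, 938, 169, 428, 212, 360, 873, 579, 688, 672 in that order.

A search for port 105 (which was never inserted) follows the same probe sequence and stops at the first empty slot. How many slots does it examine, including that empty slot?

838 hashes to 5; slot 5 is free → place at 5.
839 hashes to 6; slot 6 is free → place at 6.
938 hashes to 3; slot 3 is free → place at 3.
169 hashes to 16; slot 16 is free → place at 16.
428 hashes to 3, h2=13; 3,16 taken → place at 12.
212 hashes to 8; slot 8 is free → place at 8.
360 hashes to 3, h2=9; 3,12 taken → place at 4.
873 hashes to 6, h2=10; 6,16 taken → place at 9.
579 hashes to 1; slot 1 is free → place at 1.
688 hashes to 8, h2=1; 8,9 taken → place at 10.
672 hashes to 9, h2=1; 9,10 taken → place at 11.
Table: [_, 579, _, 938, 360, 838, 839, _, 212, 873, 688, 672, 428, _, _, _, 169]
Lookup 105: h=3, h2=10, probe 3,13 → slot 13 empty, not found.

2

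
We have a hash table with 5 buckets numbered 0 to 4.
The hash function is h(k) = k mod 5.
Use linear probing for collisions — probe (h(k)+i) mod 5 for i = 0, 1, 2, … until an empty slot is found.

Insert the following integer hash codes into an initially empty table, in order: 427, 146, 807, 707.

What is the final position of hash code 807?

3

427: h=2 -> slot 2
146: h=1 -> slot 1
807: h=2, probe 2,3 -> slot 3
707: h=2, probe 2,3,4 -> slot 4
Table: [-, 146, 427, 807, 707]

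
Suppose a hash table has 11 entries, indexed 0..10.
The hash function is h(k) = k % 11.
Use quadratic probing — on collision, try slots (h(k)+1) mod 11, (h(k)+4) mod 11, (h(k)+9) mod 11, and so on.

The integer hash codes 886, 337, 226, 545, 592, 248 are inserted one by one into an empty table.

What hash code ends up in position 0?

Insert 886: h=6, slot 6 empty => index 6.
Insert 337: h=7, slot 7 empty => index 7.
Insert 226: h=6, slots 6,7 occupied => index 10.
Insert 545: h=6, slots 6,7,10 occupied => index 4.
Insert 592: h=9, slot 9 empty => index 9.
Insert 248: h=6, slots 6,7,10,4 occupied => index 0.
Table: [248, ., ., ., 545, ., 886, 337, ., 592, 226]

248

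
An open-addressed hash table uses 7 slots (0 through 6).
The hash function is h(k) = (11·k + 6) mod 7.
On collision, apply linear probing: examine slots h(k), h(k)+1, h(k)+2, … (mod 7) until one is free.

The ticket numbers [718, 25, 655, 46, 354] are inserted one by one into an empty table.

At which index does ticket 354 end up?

5

718: h=1 => slot 1
25: h=1, probe 1,2 => slot 2
655: h=1, probe 1,2,3 => slot 3
46: h=1, probe 1,2,3,4 => slot 4
354: h=1, probe 1,2,3,4,5 => slot 5
Table: [_, 718, 25, 655, 46, 354, _]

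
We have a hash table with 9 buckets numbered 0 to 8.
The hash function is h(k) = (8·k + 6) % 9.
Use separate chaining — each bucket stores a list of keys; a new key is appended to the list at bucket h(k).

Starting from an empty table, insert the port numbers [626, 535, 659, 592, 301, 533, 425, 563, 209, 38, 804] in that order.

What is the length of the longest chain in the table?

5

626 -> bucket 1
535 -> bucket 2
659 -> bucket 4
592 -> bucket 8
301 -> bucket 2 (collision)
533 -> bucket 4 (collision)
425 -> bucket 4 (collision)
563 -> bucket 1 (collision)
209 -> bucket 4 (collision)
38 -> bucket 4 (collision)
804 -> bucket 3
Final buckets:
0: ∅
1: 626 -> 563
2: 535 -> 301
3: 804
4: 659 -> 533 -> 425 -> 209 -> 38
5: ∅
6: ∅
7: ∅
8: 592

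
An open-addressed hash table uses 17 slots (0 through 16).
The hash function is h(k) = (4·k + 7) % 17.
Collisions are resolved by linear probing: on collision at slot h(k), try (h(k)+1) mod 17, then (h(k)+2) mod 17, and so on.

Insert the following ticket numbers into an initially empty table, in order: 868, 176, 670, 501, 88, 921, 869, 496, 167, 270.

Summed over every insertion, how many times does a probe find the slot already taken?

868 hashes to 11; slot 11 is free => place at 11.
176 hashes to 14; slot 14 is free => place at 14.
670 hashes to 1; slot 1 is free => place at 1.
501 hashes to 5; slot 5 is free => place at 5.
88 hashes to 2; slot 2 is free => place at 2.
921 hashes to 2; 2 taken => place at 3.
869 hashes to 15; slot 15 is free => place at 15.
496 hashes to 2; 2,3 taken => place at 4.
167 hashes to 12; slot 12 is free => place at 12.
270 hashes to 16; slot 16 is free => place at 16.
Table: [∅, 670, 88, 921, 496, 501, ∅, ∅, ∅, ∅, ∅, 868, 167, ∅, 176, 869, 270]

3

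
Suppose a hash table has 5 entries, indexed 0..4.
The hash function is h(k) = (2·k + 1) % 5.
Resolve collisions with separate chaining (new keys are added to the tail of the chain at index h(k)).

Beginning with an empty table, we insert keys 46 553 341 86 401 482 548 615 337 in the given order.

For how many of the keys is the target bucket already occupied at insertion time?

5

46 -> bucket 3
553 -> bucket 2
341 -> bucket 3 (collision)
86 -> bucket 3 (collision)
401 -> bucket 3 (collision)
482 -> bucket 0
548 -> bucket 2 (collision)
615 -> bucket 1
337 -> bucket 0 (collision)
Final buckets:
0: 482 -> 337
1: 615
2: 553 -> 548
3: 46 -> 341 -> 86 -> 401
4: —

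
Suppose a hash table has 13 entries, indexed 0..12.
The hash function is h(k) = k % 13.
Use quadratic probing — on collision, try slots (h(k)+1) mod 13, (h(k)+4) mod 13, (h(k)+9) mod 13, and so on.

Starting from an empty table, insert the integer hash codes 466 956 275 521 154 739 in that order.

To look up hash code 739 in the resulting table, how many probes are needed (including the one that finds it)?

Insert 466: h=11, slot 11 empty => index 11.
Insert 956: h=7, slot 7 empty => index 7.
Insert 275: h=2, slot 2 empty => index 2.
Insert 521: h=1, slot 1 empty => index 1.
Insert 154: h=11, slot 11 occupied => index 12.
Insert 739: h=11, slots 11,12,2,7,1 occupied => index 10.
Table: [., 521, 275, ., ., ., ., 956, ., ., 739, 466, 154]
Lookup 739: h=11, probe 11,12,2,7,1,10 → found at 10.

6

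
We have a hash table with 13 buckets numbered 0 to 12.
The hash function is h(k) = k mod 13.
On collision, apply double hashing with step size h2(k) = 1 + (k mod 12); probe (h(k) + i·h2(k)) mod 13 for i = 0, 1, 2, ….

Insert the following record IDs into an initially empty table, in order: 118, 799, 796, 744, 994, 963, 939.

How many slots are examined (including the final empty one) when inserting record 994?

3

118 hashes to 1; slot 1 is free -> place at 1.
799 hashes to 6; slot 6 is free -> place at 6.
796 hashes to 3; slot 3 is free -> place at 3.
744 hashes to 3, h2=1; 3 taken -> place at 4.
994 hashes to 6, h2=11; 6,4 taken -> place at 2.
963 hashes to 1, h2=4; 1 taken -> place at 5.
939 hashes to 3, h2=4; 3 taken -> place at 7.
Table: [_, 118, 994, 796, 744, 963, 799, 939, _, _, _, _, _]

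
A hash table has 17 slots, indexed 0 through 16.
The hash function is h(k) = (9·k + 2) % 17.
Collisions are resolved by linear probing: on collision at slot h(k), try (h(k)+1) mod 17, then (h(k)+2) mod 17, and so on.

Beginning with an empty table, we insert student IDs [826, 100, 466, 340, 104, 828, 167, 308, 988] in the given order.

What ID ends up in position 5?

988

826 hashes to 7; slot 7 is free => place at 7.
100 hashes to 1; slot 1 is free => place at 1.
466 hashes to 14; slot 14 is free => place at 14.
340 hashes to 2; slot 2 is free => place at 2.
104 hashes to 3; slot 3 is free => place at 3.
828 hashes to 8; slot 8 is free => place at 8.
167 hashes to 9; slot 9 is free => place at 9.
308 hashes to 3; 3 taken => place at 4.
988 hashes to 3; 3,4 taken => place at 5.
Table: [_, 100, 340, 104, 308, 988, _, 826, 828, 167, _, _, _, _, 466, _, _]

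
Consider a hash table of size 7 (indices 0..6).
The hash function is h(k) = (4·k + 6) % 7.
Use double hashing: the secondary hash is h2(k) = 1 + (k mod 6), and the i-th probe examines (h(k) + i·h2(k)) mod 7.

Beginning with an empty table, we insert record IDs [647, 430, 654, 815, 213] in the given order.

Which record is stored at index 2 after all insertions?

430

647: h=4 -> slot 4
430: h=4, h2=5, probe 4,2 -> slot 2
654: h=4, h2=1, probe 4,5 -> slot 5
815: h=4, h2=6, probe 4,3 -> slot 3
213: h=4, h2=4, probe 4,1 -> slot 1
Table: [., 213, 430, 815, 647, 654, .]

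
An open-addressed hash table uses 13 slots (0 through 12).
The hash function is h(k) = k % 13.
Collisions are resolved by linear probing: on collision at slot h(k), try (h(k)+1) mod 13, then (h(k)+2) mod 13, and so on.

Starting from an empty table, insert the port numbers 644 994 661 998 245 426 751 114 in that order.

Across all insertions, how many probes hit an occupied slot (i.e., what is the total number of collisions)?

Insert 644: h=7, slot 7 empty -> index 7.
Insert 994: h=6, slot 6 empty -> index 6.
Insert 661: h=11, slot 11 empty -> index 11.
Insert 998: h=10, slot 10 empty -> index 10.
Insert 245: h=11, slot 11 occupied -> index 12.
Insert 426: h=10, slots 10,11,12 occupied -> index 0.
Insert 751: h=10, slots 10,11,12,0 occupied -> index 1.
Insert 114: h=10, slots 10,11,12,0,1 occupied -> index 2.
Table: [426, 751, 114, ∅, ∅, ∅, 994, 644, ∅, ∅, 998, 661, 245]

13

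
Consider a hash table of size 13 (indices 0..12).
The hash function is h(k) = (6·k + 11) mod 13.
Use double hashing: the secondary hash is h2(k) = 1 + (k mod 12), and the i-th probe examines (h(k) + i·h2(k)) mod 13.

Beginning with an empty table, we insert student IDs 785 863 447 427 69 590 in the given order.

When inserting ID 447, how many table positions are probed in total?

2

785 hashes to 2; slot 2 is free → place at 2.
863 hashes to 2, h2=12; 2 taken → place at 1.
447 hashes to 2, h2=4; 2 taken → place at 6.
427 hashes to 12; slot 12 is free → place at 12.
69 hashes to 9; slot 9 is free → place at 9.
590 hashes to 2, h2=3; 2 taken → place at 5.
Table: [∅, 863, 785, ∅, ∅, 590, 447, ∅, ∅, 69, ∅, ∅, 427]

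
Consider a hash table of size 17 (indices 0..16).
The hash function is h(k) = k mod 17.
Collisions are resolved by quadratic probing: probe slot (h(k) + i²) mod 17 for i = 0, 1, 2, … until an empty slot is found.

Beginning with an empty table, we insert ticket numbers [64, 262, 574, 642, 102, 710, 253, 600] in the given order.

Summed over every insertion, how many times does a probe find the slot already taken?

Insert 64: h=13, slot 13 empty -> index 13.
Insert 262: h=7, slot 7 empty -> index 7.
Insert 574: h=13, slot 13 occupied -> index 14.
Insert 642: h=13, slots 13,14 occupied -> index 0.
Insert 102: h=0, slot 0 occupied -> index 1.
Insert 710: h=13, slots 13,14,0 occupied -> index 5.
Insert 253: h=15, slot 15 empty -> index 15.
Insert 600: h=5, slot 5 occupied -> index 6.
Table: [642, 102, _, _, _, 710, 600, 262, _, _, _, _, _, 64, 574, 253, _]

8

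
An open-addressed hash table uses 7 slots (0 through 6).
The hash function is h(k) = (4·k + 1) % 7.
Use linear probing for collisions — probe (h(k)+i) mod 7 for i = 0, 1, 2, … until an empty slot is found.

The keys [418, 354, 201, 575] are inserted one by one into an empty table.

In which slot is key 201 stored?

1

418 hashes to 0; slot 0 is free -> place at 0.
354 hashes to 3; slot 3 is free -> place at 3.
201 hashes to 0; 0 taken -> place at 1.
575 hashes to 5; slot 5 is free -> place at 5.
Table: [418, 201, _, 354, _, 575, _]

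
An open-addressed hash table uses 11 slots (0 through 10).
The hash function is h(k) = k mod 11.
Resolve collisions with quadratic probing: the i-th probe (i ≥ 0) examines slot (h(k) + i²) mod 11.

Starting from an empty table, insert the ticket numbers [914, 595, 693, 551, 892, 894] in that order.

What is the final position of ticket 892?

914 hashes to 1; slot 1 is free => place at 1.
595 hashes to 1; 1 taken => place at 2.
693 hashes to 0; slot 0 is free => place at 0.
551 hashes to 1; 1,2 taken => place at 5.
892 hashes to 1; 1,2,5 taken => place at 10.
894 hashes to 3; slot 3 is free => place at 3.
Table: [693, 914, 595, 894, -, 551, -, -, -, -, 892]

10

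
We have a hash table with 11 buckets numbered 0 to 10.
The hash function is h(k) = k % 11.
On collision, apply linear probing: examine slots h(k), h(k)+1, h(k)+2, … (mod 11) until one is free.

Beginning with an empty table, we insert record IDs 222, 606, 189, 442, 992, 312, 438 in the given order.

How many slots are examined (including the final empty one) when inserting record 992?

222: h=2 → slot 2
606: h=1 → slot 1
189: h=2, probe 2,3 → slot 3
442: h=2, probe 2,3,4 → slot 4
992: h=2, probe 2,3,4,5 → slot 5
312: h=4, probe 4,5,6 → slot 6
438: h=9 → slot 9
Table: [∅, 606, 222, 189, 442, 992, 312, ∅, ∅, 438, ∅]

4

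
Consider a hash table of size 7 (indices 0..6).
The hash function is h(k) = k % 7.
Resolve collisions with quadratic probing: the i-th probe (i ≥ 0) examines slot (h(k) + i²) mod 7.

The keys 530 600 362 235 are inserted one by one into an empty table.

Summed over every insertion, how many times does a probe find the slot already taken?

530 hashes to 5; slot 5 is free => place at 5.
600 hashes to 5; 5 taken => place at 6.
362 hashes to 5; 5,6 taken => place at 2.
235 hashes to 4; slot 4 is free => place at 4.
Table: [., ., 362, ., 235, 530, 600]

3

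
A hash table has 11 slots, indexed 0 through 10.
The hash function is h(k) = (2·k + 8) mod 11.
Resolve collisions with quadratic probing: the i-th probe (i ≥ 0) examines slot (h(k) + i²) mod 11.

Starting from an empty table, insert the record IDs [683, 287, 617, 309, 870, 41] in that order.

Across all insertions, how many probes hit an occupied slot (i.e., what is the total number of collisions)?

683 hashes to 10; slot 10 is free → place at 10.
287 hashes to 10; 10 taken → place at 0.
617 hashes to 10; 10,0 taken → place at 3.
309 hashes to 10; 10,0,3 taken → place at 8.
870 hashes to 10; 10,0,3,8 taken → place at 4.
41 hashes to 2; slot 2 is free → place at 2.
Table: [287, -, 41, 617, 870, -, -, -, 309, -, 683]

10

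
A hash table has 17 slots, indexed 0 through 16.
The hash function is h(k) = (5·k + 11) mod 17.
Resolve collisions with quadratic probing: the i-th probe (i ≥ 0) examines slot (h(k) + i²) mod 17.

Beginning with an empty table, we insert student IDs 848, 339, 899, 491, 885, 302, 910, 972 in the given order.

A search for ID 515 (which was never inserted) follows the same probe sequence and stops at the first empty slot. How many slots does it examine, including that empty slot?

848: h=1 → slot 1
339: h=6 → slot 6
899: h=1, probe 1,2 → slot 2
491: h=1, probe 1,2,5 → slot 5
885: h=16 → slot 16
302: h=8 → slot 8
910: h=5, probe 5,6,9 → slot 9
972: h=9, probe 9,10 → slot 10
Table: [∅, 848, 899, ∅, ∅, 491, 339, ∅, 302, 910, 972, ∅, ∅, ∅, ∅, ∅, 885]
Lookup 515: h=2, probe 2,3 → slot 3 empty, not found.

2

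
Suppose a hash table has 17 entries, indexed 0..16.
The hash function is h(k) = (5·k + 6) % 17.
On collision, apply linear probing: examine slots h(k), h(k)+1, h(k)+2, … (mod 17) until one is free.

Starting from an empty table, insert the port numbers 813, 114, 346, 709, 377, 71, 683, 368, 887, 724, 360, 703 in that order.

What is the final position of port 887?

813 hashes to 8; slot 8 is free => place at 8.
114 hashes to 15; slot 15 is free => place at 15.
346 hashes to 2; slot 2 is free => place at 2.
709 hashes to 15; 15 taken => place at 16.
377 hashes to 4; slot 4 is free => place at 4.
71 hashes to 4; 4 taken => place at 5.
683 hashes to 4; 4,5 taken => place at 6.
368 hashes to 10; slot 10 is free => place at 10.
887 hashes to 4; 4,5,6 taken => place at 7.
724 hashes to 5; 5,6,7,8 taken => place at 9.
360 hashes to 4; 4,5,6,7,8,9,10 taken => place at 11.
703 hashes to 2; 2 taken => place at 3.
Table: [∅, ∅, 346, 703, 377, 71, 683, 887, 813, 724, 368, 360, ∅, ∅, ∅, 114, 709]

7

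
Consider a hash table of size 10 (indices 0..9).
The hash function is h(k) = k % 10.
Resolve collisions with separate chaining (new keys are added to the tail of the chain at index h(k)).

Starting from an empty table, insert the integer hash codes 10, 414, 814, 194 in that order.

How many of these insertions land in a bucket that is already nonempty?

10 -> bucket 0
414 -> bucket 4
814 -> bucket 4 (collision)
194 -> bucket 4 (collision)
Final buckets:
0: 10
1: -
2: -
3: -
4: 414 -> 814 -> 194
5: -
6: -
7: -
8: -
9: -

2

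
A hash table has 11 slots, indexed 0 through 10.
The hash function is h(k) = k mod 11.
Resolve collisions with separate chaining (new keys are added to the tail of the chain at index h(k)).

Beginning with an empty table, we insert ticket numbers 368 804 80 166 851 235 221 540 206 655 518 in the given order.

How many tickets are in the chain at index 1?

5

Insert 368: h=5, bucket 5 empty -> new chain.
Insert 804: h=1, bucket 1 empty -> new chain.
Insert 80: h=3, bucket 3 empty -> new chain.
Insert 166: h=1, bucket 1 nonempty -> append to chain.
Insert 851: h=4, bucket 4 empty -> new chain.
Insert 235: h=4, bucket 4 nonempty -> append to chain.
Insert 221: h=1, bucket 1 nonempty -> append to chain.
Insert 540: h=1, bucket 1 nonempty -> append to chain.
Insert 206: h=8, bucket 8 empty -> new chain.
Insert 655: h=6, bucket 6 empty -> new chain.
Insert 518: h=1, bucket 1 nonempty -> append to chain.
Final buckets:
0: _
1: 804 -> 166 -> 221 -> 540 -> 518
2: _
3: 80
4: 851 -> 235
5: 368
6: 655
7: _
8: 206
9: _
10: _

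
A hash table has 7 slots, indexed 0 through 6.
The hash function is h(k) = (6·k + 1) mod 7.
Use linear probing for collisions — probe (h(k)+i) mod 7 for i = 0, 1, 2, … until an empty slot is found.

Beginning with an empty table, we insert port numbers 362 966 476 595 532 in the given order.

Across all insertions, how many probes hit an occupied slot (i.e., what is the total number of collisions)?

8

362: h=3 -> slot 3
966: h=1 -> slot 1
476: h=1, probe 1,2 -> slot 2
595: h=1, probe 1,2,3,4 -> slot 4
532: h=1, probe 1,2,3,4,5 -> slot 5
Table: [., 966, 476, 362, 595, 532, .]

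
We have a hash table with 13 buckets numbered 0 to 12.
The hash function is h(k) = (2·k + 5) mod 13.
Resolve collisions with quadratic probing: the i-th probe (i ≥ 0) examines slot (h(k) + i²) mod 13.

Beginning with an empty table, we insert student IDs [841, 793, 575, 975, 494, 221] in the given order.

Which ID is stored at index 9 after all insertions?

Insert 841: h=10, slot 10 empty => index 10.
Insert 793: h=5, slot 5 empty => index 5.
Insert 575: h=11, slot 11 empty => index 11.
Insert 975: h=5, slot 5 occupied => index 6.
Insert 494: h=5, slots 5,6 occupied => index 9.
Insert 221: h=5, slots 5,6,9 occupied => index 1.
Table: [-, 221, -, -, -, 793, 975, -, -, 494, 841, 575, -]

494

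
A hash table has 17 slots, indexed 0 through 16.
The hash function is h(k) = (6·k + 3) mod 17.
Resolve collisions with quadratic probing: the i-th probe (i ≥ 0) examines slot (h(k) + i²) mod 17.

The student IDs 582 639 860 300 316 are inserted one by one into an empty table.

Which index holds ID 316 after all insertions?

Insert 582: h=10, slot 10 empty => index 10.
Insert 639: h=12, slot 12 empty => index 12.
Insert 860: h=12, slot 12 occupied => index 13.
Insert 300: h=1, slot 1 empty => index 1.
Insert 316: h=12, slots 12,13 occupied => index 16.
Table: [_, 300, _, _, _, _, _, _, _, _, 582, _, 639, 860, _, _, 316]

16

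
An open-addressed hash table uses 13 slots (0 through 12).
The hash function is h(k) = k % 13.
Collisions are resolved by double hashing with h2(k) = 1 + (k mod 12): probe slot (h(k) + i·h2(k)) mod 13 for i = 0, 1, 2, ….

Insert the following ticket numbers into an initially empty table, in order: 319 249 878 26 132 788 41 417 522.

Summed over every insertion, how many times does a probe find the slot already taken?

6

Insert 319: h=7, slot 7 empty => index 7.
Insert 249: h=2, slot 2 empty => index 2.
Insert 878: h=7, h2=3, slot 7 occupied => index 10.
Insert 26: h=0, slot 0 empty => index 0.
Insert 132: h=2, h2=1, slot 2 occupied => index 3.
Insert 788: h=8, slot 8 empty => index 8.
Insert 41: h=2, h2=6, slots 2,8 occupied => index 1.
Insert 417: h=1, h2=10, slot 1 occupied => index 11.
Insert 522: h=2, h2=7, slot 2 occupied => index 9.
Table: [26, 41, 249, 132, ∅, ∅, ∅, 319, 788, 522, 878, 417, ∅]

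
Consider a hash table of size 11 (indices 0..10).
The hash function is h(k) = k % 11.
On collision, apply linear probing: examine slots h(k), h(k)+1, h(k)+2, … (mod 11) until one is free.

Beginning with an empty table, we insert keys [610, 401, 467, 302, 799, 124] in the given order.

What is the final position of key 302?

610 hashes to 5; slot 5 is free -> place at 5.
401 hashes to 5; 5 taken -> place at 6.
467 hashes to 5; 5,6 taken -> place at 7.
302 hashes to 5; 5,6,7 taken -> place at 8.
799 hashes to 7; 7,8 taken -> place at 9.
124 hashes to 3; slot 3 is free -> place at 3.
Table: [∅, ∅, ∅, 124, ∅, 610, 401, 467, 302, 799, ∅]

8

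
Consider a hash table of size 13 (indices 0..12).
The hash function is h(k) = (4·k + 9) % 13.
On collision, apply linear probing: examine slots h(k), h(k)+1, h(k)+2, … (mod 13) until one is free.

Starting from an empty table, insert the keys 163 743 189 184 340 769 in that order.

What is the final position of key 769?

7

163: h=11 -> slot 11
743: h=4 -> slot 4
189: h=11, probe 11,12 -> slot 12
184: h=4, probe 4,5 -> slot 5
340: h=4, probe 4,5,6 -> slot 6
769: h=4, probe 4,5,6,7 -> slot 7
Table: [., ., ., ., 743, 184, 340, 769, ., ., ., 163, 189]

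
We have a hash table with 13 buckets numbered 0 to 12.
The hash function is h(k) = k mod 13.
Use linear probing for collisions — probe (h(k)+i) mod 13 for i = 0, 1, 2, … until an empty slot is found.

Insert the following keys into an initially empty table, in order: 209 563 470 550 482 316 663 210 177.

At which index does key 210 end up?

7

209 hashes to 1; slot 1 is free => place at 1.
563 hashes to 4; slot 4 is free => place at 4.
470 hashes to 2; slot 2 is free => place at 2.
550 hashes to 4; 4 taken => place at 5.
482 hashes to 1; 1,2 taken => place at 3.
316 hashes to 4; 4,5 taken => place at 6.
663 hashes to 0; slot 0 is free => place at 0.
210 hashes to 2; 2,3,4,5,6 taken => place at 7.
177 hashes to 8; slot 8 is free => place at 8.
Table: [663, 209, 470, 482, 563, 550, 316, 210, 177, ∅, ∅, ∅, ∅]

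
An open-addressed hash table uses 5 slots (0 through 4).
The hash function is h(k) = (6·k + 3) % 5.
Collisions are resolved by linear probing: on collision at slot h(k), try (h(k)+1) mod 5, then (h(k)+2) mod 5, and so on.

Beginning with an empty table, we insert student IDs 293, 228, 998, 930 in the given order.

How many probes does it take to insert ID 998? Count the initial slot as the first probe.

293 hashes to 1; slot 1 is free → place at 1.
228 hashes to 1; 1 taken → place at 2.
998 hashes to 1; 1,2 taken → place at 3.
930 hashes to 3; 3 taken → place at 4.
Table: [-, 293, 228, 998, 930]

3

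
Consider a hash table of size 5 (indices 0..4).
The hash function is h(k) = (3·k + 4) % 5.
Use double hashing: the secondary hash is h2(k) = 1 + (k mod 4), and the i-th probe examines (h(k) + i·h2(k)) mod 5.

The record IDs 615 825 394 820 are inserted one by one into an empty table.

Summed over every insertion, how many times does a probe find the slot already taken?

4

615 hashes to 4; slot 4 is free -> place at 4.
825 hashes to 4, h2=2; 4 taken -> place at 1.
394 hashes to 1, h2=3; 1,4 taken -> place at 2.
820 hashes to 4, h2=1; 4 taken -> place at 0.
Table: [820, 825, 394, ∅, 615]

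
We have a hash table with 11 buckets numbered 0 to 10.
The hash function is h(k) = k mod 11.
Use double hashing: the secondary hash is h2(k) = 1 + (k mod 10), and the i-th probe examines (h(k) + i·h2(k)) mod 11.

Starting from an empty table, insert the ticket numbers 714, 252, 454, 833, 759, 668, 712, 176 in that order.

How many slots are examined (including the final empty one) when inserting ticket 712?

5

Insert 714: h=10, slot 10 empty → index 10.
Insert 252: h=10, h2=3, slot 10 occupied → index 2.
Insert 454: h=3, slot 3 empty → index 3.
Insert 833: h=8, slot 8 empty → index 8.
Insert 759: h=0, slot 0 empty → index 0.
Insert 668: h=8, h2=9, slot 8 occupied → index 6.
Insert 712: h=8, h2=3, slots 8,0,3,6 occupied → index 9.
Insert 176: h=0, h2=7, slot 0 occupied → index 7.
Table: [759, ., 252, 454, ., ., 668, 176, 833, 712, 714]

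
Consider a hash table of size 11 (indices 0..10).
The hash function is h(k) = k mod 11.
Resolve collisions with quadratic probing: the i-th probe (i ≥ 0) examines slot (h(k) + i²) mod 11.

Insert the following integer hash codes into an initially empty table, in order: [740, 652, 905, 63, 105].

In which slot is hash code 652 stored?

740: h=3 => slot 3
652: h=3, probe 3,4 => slot 4
905: h=3, probe 3,4,7 => slot 7
63: h=8 => slot 8
105: h=6 => slot 6
Table: [-, -, -, 740, 652, -, 105, 905, 63, -, -]

4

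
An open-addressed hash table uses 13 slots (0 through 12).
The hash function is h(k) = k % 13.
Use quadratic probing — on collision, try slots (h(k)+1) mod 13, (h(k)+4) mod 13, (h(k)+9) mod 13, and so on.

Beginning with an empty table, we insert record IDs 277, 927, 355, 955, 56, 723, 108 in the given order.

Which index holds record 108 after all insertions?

7

277 hashes to 4; slot 4 is free → place at 4.
927 hashes to 4; 4 taken → place at 5.
355 hashes to 4; 4,5 taken → place at 8.
955 hashes to 6; slot 6 is free → place at 6.
56 hashes to 4; 4,5,8 taken → place at 0.
723 hashes to 8; 8 taken → place at 9.
108 hashes to 4; 4,5,8,0 taken → place at 7.
Table: [56, —, —, —, 277, 927, 955, 108, 355, 723, —, —, —]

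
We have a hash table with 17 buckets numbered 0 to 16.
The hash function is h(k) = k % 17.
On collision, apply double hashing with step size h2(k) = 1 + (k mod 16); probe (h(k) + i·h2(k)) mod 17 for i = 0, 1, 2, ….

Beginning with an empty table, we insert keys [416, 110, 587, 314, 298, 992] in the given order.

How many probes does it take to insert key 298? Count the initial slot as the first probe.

416: h=8 => slot 8
110: h=8, h2=15, probe 8,6 => slot 6
587: h=9 => slot 9
314: h=8, h2=11, probe 8,2 => slot 2
298: h=9, h2=11, probe 9,3 => slot 3
992: h=6, h2=1, probe 6,7 => slot 7
Table: [∅, ∅, 314, 298, ∅, ∅, 110, 992, 416, 587, ∅, ∅, ∅, ∅, ∅, ∅, ∅]

2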